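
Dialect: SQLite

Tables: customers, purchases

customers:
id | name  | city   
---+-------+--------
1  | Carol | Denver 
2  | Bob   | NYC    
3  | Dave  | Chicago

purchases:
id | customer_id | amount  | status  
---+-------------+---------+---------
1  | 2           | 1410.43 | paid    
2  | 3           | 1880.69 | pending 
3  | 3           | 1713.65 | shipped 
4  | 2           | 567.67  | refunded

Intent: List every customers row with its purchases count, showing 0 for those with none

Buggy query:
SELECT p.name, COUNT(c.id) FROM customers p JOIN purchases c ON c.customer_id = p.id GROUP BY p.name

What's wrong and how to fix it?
Bug: An inner join excludes parents with zero children

Fix: Switch to LEFT JOIN to retain unmatched parent rows

Corrected query:
SELECT p.name, COUNT(c.id) FROM customers p LEFT JOIN purchases c ON c.customer_id = p.id GROUP BY p.name

Result:
name  | COUNT(c.id)
------+------------
Bob   | 2          
Carol | 0          
Dave  | 2          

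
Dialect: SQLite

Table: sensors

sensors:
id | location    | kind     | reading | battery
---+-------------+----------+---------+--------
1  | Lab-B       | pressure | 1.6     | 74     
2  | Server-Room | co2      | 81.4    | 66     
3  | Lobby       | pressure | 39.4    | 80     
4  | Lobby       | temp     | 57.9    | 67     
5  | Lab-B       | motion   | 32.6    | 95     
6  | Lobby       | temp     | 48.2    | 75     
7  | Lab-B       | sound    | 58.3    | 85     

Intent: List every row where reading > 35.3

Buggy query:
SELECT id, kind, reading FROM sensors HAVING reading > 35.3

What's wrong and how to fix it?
Bug: HAVING filters the output of aggregation, but this query has no GROUP BY and no aggregate functions, so SQLite rejects it (HAVING clause on a non-aggregate query); the condition here is per row

Fix: Replace HAVING with WHERE since the condition applies to individual rows

Corrected query:
SELECT id, kind, reading FROM sensors WHERE reading > 35.3

Result:
id | kind     | reading
---+----------+--------
2  | co2      | 81.4   
3  | pressure | 39.4   
4  | temp     | 57.9   
6  | temp     | 48.2   
7  | sound    | 58.3   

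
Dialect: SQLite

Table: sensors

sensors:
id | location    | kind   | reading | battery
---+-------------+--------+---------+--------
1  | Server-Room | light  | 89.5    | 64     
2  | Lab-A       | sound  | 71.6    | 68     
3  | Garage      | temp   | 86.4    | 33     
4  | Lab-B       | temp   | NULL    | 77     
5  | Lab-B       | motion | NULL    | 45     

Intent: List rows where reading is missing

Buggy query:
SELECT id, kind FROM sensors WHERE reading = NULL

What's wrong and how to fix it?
Bug: '= NULL' is always unknown in SQL three-valued logic, so no rows match

Fix: Replace '= NULL' with 'IS NULL'

Corrected query:
SELECT id, kind FROM sensors WHERE reading IS NULL

Result:
id | kind  
---+-------
4  | temp  
5  | motion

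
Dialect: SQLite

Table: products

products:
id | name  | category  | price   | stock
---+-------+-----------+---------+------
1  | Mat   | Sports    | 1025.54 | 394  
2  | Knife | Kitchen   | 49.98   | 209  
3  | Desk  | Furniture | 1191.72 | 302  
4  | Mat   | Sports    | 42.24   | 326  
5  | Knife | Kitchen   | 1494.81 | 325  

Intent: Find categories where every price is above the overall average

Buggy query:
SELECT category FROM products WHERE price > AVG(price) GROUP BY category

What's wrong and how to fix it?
Bug: WHERE evaluates per row before aggregation, so AVG() is unavailable

Fix: Compute the overall average in a scalar subquery and compare each group's MIN against it in HAVING

Corrected query:
SELECT category FROM products GROUP BY category HAVING MIN(price) > (SELECT AVG(price) FROM products)

Result:
category 
---------
Furniture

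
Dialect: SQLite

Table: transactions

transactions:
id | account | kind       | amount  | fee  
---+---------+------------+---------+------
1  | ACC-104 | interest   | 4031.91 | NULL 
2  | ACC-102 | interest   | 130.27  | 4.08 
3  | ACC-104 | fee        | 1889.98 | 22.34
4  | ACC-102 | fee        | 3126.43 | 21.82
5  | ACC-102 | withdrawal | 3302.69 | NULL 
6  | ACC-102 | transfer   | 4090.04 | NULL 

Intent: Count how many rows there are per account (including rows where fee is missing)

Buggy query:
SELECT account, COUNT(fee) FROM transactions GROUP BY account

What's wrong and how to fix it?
Bug: COUNT(fee) skips NULLs, so groups with missing fee are undercounted

Fix: Use COUNT(*) to count all rows regardless of NULL

Corrected query:
SELECT account, COUNT(*) FROM transactions GROUP BY account

Result:
account | COUNT(*)
--------+---------
ACC-102 | 4       
ACC-104 | 2       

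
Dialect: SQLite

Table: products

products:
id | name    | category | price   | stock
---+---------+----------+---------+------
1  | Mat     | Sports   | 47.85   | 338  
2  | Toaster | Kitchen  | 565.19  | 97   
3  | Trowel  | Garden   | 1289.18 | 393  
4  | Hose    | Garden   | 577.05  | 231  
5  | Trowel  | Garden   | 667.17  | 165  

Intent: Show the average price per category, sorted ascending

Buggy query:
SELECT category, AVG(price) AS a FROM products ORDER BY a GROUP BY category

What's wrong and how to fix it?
Bug: GROUP BY must precede ORDER BY

Fix: Reorder: SELECT … FROM … GROUP BY … ORDER BY …

Corrected query:
SELECT category, AVG(price) AS a FROM products GROUP BY category ORDER BY a

Result:
category | a         
---------+-----------
Sports   | 47.85     
Kitchen  | 565.19    
Garden   | 844.466667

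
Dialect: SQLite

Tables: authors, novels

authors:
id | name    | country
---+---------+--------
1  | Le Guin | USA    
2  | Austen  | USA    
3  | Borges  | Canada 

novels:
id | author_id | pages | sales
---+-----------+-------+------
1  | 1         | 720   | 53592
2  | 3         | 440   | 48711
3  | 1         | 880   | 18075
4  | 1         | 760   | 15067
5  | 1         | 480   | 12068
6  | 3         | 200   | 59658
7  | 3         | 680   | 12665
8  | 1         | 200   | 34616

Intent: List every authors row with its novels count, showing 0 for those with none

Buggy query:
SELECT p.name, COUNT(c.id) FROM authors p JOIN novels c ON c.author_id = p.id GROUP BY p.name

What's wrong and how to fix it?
Bug: An inner join excludes parents with zero children

Fix: Use LEFT JOIN so parents without children still appear (COUNT(c.id) gives 0)

Corrected query:
SELECT p.name, COUNT(c.id) FROM authors p LEFT JOIN novels c ON c.author_id = p.id GROUP BY p.name

Result:
name    | COUNT(c.id)
--------+------------
Austen  | 0          
Borges  | 3          
Le Guin | 5          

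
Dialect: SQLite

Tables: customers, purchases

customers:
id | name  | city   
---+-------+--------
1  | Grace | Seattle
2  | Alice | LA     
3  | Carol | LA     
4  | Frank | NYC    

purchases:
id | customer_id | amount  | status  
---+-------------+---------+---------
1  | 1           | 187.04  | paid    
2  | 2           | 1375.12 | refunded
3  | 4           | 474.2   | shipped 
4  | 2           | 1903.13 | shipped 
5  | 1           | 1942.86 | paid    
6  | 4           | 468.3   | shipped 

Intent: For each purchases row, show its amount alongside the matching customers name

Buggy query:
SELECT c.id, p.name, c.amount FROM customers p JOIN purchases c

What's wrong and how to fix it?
Bug: JOIN with no ON clause produces a cartesian product; every purchases row pairs with every customers row

Fix: Add ON c.customer_id = p.id to the JOIN

Corrected query:
SELECT c.id, p.name, c.amount FROM customers p JOIN purchases c ON c.customer_id = p.id

Result:
id | name  | amount 
---+-------+--------
1  | Grace | 187.04 
2  | Alice | 1375.12
3  | Frank | 474.2  
4  | Alice | 1903.13
5  | Grace | 1942.86
6  | Frank | 468.3  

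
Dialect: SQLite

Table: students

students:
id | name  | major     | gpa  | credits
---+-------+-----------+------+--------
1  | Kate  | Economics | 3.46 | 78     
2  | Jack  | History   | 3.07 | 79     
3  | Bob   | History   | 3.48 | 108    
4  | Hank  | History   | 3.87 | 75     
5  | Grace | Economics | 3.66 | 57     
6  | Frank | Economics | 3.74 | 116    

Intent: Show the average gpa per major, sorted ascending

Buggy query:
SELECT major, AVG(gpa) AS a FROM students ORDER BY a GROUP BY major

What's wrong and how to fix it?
Bug: GROUP BY must precede ORDER BY

Fix: Reorder: SELECT … FROM … GROUP BY … ORDER BY …

Corrected query:
SELECT major, AVG(gpa) AS a FROM students GROUP BY major ORDER BY a

Result:
major     | a       
----------+---------
History   | 3.473333
Economics | 3.62    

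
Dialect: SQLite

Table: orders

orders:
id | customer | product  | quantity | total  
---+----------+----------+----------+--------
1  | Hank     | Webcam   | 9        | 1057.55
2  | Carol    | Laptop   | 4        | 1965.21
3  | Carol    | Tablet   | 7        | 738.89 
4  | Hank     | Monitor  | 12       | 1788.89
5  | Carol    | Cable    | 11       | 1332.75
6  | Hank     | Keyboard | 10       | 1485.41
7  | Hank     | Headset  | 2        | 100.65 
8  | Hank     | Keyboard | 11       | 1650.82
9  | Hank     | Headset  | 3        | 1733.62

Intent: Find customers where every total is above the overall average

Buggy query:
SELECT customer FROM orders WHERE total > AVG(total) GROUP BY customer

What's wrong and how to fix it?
Bug: WHERE evaluates per row before aggregation, so AVG() is unavailable

Fix: Use a subquery for AVG and a HAVING MIN(...) filter so the condition holds for every row in the group

Corrected query:
SELECT customer FROM orders GROUP BY customer HAVING MIN(total) > (SELECT AVG(total) FROM orders)

Result:
(no rows)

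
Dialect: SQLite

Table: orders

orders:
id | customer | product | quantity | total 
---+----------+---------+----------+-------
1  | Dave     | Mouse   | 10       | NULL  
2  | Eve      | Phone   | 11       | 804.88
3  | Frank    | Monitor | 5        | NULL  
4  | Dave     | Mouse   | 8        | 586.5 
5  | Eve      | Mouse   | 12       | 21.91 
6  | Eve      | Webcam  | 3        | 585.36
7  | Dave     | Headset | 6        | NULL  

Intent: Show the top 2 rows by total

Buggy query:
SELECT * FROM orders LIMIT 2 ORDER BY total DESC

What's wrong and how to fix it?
Bug: ORDER BY cannot follow LIMIT; LIMIT is the final clause

Fix: Sort with ORDER BY, then apply LIMIT

Corrected query:
SELECT * FROM orders ORDER BY total DESC LIMIT 2

Result:
id | customer | product | quantity | total 
---+----------+---------+----------+-------
2  | Eve      | Phone   | 11       | 804.88
4  | Dave     | Mouse   | 8        | 586.5 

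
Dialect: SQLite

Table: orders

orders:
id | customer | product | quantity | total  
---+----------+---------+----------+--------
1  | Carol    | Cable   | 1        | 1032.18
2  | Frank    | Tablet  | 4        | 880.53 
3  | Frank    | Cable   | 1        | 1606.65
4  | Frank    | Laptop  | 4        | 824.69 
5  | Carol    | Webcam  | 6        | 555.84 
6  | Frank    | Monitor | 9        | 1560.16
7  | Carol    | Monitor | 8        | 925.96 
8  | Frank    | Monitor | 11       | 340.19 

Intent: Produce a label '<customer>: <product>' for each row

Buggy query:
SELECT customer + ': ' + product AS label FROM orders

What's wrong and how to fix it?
Bug: SQLite uses || for string concatenation; + coerces text to numbers (yielding 0)

Fix: Replace + with || to concatenate text

Corrected query:
SELECT customer || ': ' || product AS label FROM orders

Result:
label         
--------------
Carol: Cable  
Frank: Tablet 
Frank: Cable  
Frank: Laptop 
Carol: Webcam 
Frank: Monitor
Carol: Monitor
Frank: Monitor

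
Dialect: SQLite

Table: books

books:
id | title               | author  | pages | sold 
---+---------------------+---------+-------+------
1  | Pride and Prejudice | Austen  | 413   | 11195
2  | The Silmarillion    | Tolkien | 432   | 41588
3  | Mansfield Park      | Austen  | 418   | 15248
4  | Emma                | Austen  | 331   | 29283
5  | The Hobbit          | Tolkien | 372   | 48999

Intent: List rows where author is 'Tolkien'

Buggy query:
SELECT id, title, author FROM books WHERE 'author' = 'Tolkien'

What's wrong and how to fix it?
Bug: 'author' in single quotes is a string literal, not the column; the comparison is literal-vs-literal and never true

Fix: Remove the quotes around the column name (or use double quotes for an identifier)

Corrected query:
SELECT id, title, author FROM books WHERE author = 'Tolkien'

Result:
id | title            | author 
---+------------------+--------
2  | The Silmarillion | Tolkien
5  | The Hobbit       | Tolkien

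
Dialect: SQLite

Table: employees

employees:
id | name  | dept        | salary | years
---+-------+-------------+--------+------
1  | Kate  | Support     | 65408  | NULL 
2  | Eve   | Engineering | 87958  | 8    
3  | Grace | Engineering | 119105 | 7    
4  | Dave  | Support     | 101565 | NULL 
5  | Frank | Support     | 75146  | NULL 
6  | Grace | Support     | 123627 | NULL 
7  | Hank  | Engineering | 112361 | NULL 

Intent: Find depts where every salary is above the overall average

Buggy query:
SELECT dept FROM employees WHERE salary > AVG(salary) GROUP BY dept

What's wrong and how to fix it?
Bug: WHERE evaluates per row before aggregation, so AVG() is unavailable

Fix: Compute the overall average in a scalar subquery and compare each group's MIN against it in HAVING

Corrected query:
SELECT dept FROM employees GROUP BY dept HAVING MIN(salary) > (SELECT AVG(salary) FROM employees)

Result:
(no rows)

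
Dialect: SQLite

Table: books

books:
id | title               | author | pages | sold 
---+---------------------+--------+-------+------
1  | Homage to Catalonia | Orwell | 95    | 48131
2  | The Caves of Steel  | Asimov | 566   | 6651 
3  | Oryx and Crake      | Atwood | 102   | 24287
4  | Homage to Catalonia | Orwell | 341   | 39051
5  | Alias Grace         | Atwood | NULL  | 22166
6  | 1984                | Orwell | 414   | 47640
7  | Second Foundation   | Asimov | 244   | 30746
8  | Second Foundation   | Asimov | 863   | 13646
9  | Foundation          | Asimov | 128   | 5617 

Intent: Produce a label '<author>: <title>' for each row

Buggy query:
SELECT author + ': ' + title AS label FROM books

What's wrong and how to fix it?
Bug: '+' is numeric addition; on text columns SQLite converts them to 0 instead of concatenating

Fix: Replace + with || to concatenate text

Corrected query:
SELECT author || ': ' || title AS label FROM books

Result:
label                      
---------------------------
Orwell: Homage to Catalonia
Asimov: The Caves of Steel 
Atwood: Oryx and Crake     
Orwell: Homage to Catalonia
Atwood: Alias Grace        
Orwell: 1984               
Asimov: Second Foundation  
Asimov: Second Foundation  
Asimov: Foundation         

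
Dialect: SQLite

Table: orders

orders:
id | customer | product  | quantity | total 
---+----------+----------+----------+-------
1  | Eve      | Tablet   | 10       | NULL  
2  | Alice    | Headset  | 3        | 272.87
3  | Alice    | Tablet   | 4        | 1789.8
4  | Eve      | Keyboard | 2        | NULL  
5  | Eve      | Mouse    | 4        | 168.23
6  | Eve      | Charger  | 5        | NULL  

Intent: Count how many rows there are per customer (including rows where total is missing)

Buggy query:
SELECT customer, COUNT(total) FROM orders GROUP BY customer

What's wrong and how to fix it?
Bug: COUNT(column) counts non-NULL values only; rows with NULL total aren't counted

Fix: Use COUNT(*) to count all rows regardless of NULL

Corrected query:
SELECT customer, COUNT(*) FROM orders GROUP BY customer

Result:
customer | COUNT(*)
---------+---------
Alice    | 2       
Eve      | 4       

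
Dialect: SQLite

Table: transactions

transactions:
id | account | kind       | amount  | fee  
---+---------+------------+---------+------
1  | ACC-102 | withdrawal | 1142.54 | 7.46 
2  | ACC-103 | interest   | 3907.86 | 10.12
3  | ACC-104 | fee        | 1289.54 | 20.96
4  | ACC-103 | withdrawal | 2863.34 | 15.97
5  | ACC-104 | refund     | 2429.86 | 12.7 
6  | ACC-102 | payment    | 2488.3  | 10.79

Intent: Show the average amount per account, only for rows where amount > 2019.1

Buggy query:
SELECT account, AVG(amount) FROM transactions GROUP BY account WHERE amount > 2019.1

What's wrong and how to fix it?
Bug: WHERE cannot follow GROUP BY

Fix: Move the WHERE clause before GROUP BY

Corrected query:
SELECT account, AVG(amount) FROM transactions WHERE amount > 2019.1 GROUP BY account

Result:
account | AVG(amount)
--------+------------
ACC-102 | 2488.3     
ACC-103 | 3385.6     
ACC-104 | 2429.86    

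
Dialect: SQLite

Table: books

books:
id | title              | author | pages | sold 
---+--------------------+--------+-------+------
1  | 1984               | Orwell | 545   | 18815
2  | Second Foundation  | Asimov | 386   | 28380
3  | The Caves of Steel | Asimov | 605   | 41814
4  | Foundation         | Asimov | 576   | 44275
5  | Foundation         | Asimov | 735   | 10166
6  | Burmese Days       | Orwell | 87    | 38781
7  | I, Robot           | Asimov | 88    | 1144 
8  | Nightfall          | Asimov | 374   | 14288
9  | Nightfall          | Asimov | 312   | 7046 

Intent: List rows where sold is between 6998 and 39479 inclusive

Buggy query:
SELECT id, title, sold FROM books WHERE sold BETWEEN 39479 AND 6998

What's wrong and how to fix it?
Bug: The bounds are reversed; BETWEEN a AND b requires a <= b to match anything

Fix: Write BETWEEN 6998 AND 39479

Corrected query:
SELECT id, title, sold FROM books WHERE sold BETWEEN 6998 AND 39479

Result:
id | title             | sold 
---+-------------------+------
1  | 1984              | 18815
2  | Second Foundation | 28380
5  | Foundation        | 10166
6  | Burmese Days      | 38781
8  | Nightfall         | 14288
9  | Nightfall         | 7046 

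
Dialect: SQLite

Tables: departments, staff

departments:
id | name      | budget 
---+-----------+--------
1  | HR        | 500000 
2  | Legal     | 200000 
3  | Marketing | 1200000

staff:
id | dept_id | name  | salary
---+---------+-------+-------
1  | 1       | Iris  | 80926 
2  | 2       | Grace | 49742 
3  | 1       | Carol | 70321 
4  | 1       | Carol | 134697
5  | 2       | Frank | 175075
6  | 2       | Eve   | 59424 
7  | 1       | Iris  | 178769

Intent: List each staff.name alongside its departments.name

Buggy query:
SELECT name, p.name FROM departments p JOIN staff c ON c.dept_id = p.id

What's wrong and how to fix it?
Bug: Both tables have a 'name' column; the unqualified reference is ambiguous

Fix: Qualify the column with its table alias (c.name)

Corrected query:
SELECT c.name, p.name FROM departments p JOIN staff c ON c.dept_id = p.id

Result:
name  | name 
------+------
Iris  | HR   
Grace | Legal
Carol | HR   
Carol | HR   
Frank | Legal
Eve   | Legal
Iris  | HR   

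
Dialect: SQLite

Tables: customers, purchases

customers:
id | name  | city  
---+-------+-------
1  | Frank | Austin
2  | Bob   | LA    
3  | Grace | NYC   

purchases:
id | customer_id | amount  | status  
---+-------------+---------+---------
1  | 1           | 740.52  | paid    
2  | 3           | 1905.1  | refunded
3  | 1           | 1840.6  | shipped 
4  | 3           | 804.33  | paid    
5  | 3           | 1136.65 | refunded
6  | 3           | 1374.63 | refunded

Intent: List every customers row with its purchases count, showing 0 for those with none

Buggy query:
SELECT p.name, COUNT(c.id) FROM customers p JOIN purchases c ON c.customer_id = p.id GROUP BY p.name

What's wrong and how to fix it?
Bug: An inner join excludes parents with zero children

Fix: Switch to LEFT JOIN to retain unmatched parent rows

Corrected query:
SELECT p.name, COUNT(c.id) FROM customers p LEFT JOIN purchases c ON c.customer_id = p.id GROUP BY p.name

Result:
name  | COUNT(c.id)
------+------------
Bob   | 0          
Frank | 2          
Grace | 4          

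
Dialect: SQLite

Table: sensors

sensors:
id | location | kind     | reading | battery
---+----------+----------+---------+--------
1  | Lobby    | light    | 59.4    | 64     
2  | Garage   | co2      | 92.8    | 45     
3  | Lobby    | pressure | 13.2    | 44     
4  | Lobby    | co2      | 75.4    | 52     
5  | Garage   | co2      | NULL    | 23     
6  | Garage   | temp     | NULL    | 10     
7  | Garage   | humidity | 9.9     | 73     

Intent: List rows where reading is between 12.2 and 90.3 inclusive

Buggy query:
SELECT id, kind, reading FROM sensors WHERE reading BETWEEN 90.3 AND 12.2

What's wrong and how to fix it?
Bug: BETWEEN expects the lower bound first; with 90.3 AND 12.2 the range is empty

Fix: Swap the bounds so the smaller value comes first

Corrected query:
SELECT id, kind, reading FROM sensors WHERE reading BETWEEN 12.2 AND 90.3

Result:
id | kind     | reading
---+----------+--------
1  | light    | 59.4   
3  | pressure | 13.2   
4  | co2      | 75.4   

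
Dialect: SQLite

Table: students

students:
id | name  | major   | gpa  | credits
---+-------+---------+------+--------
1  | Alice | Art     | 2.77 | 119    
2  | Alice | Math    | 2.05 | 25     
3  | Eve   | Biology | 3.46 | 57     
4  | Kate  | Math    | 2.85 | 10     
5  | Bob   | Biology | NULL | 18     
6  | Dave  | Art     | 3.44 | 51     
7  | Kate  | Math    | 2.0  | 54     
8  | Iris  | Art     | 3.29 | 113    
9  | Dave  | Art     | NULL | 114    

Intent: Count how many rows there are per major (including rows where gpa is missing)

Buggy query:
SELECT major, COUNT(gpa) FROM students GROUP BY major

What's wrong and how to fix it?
Bug: COUNT(gpa) skips NULLs, so groups with missing gpa are undercounted

Fix: Replace COUNT(gpa) with COUNT(*)

Corrected query:
SELECT major, COUNT(*) FROM students GROUP BY major

Result:
major   | COUNT(*)
--------+---------
Art     | 4       
Biology | 2       
Math    | 3       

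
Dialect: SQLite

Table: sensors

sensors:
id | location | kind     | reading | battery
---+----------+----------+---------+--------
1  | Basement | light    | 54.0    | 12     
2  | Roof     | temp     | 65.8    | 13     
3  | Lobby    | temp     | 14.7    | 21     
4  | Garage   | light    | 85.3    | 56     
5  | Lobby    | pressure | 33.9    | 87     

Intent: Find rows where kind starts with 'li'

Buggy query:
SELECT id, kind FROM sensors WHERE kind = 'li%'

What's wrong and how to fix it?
Bug: '=' compares the literal string including the % character; pattern matching needs LIKE

Fix: Replace '=' with LIKE so 'li%' is treated as a pattern

Corrected query:
SELECT id, kind FROM sensors WHERE kind LIKE 'li%'

Result:
id | kind 
---+------
1  | light
4  | light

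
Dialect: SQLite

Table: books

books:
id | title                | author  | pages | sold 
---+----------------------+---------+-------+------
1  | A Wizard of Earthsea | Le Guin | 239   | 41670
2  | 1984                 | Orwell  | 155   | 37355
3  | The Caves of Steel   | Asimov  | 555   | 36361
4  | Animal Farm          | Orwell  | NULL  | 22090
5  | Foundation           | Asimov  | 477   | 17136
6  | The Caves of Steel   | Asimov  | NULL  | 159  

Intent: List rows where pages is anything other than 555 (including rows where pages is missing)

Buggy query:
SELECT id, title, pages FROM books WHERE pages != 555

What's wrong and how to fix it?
Bug: Inequality against NULL is unknown, not true; rows with NULL are dropped

Fix: Handle NULL separately with IS NULL alongside the inequality

Corrected query:
SELECT id, title, pages FROM books WHERE pages != 555 OR pages IS NULL

Result:
id | title                | pages
---+----------------------+------
1  | A Wizard of Earthsea | 239  
2  | 1984                 | 155  
4  | Animal Farm          | NULL 
5  | Foundation           | 477  
6  | The Caves of Steel   | NULL 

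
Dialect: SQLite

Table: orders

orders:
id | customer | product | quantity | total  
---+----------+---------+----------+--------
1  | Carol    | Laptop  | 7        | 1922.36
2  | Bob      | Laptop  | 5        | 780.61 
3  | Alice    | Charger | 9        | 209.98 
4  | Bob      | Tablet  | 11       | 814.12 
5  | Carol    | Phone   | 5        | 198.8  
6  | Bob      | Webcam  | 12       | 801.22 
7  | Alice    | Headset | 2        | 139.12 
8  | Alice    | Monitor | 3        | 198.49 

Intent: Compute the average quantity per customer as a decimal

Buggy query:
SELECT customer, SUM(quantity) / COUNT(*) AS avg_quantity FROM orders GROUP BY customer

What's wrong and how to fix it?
Bug: Both operands are integers, so '/' performs integer division and truncates

Fix: Cast one side to REAL so the division keeps the fractional part

Corrected query:
SELECT customer, SUM(quantity) * 1.0 / COUNT(*) AS avg_quantity FROM orders GROUP BY customer

Result:
customer | avg_quantity
---------+-------------
Alice    | 4.666667    
Bob      | 9.333333    
Carol    | 6           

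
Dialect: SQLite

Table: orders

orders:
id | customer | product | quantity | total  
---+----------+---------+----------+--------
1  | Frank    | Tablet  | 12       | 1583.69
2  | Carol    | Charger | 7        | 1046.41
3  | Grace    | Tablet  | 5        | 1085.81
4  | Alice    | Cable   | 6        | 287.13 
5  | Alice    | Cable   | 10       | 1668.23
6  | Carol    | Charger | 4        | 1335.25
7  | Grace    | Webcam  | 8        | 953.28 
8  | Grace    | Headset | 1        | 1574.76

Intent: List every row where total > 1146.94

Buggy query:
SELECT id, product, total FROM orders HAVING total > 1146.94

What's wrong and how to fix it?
Bug: HAVING filters the output of aggregation, but this query has no GROUP BY and no aggregate functions, so SQLite rejects it (HAVING clause on a non-aggregate query); the condition here is per row

Fix: Replace HAVING with WHERE since the condition applies to individual rows

Corrected query:
SELECT id, product, total FROM orders WHERE total > 1146.94

Result:
id | product | total  
---+---------+--------
1  | Tablet  | 1583.69
5  | Cable   | 1668.23
6  | Charger | 1335.25
8  | Headset | 1574.76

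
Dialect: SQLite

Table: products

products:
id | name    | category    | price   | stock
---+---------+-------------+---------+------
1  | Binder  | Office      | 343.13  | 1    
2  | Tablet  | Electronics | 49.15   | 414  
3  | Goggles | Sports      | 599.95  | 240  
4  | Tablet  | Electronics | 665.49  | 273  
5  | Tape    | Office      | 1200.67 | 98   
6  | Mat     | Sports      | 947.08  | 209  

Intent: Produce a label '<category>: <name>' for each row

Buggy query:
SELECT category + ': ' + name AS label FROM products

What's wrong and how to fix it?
Bug: '+' is numeric addition; on text columns SQLite converts them to 0 instead of concatenating

Fix: Use the || operator for string concatenation

Corrected query:
SELECT category || ': ' || name AS label FROM products

Result:
label              
-------------------
Office: Binder     
Electronics: Tablet
Sports: Goggles    
Electronics: Tablet
Office: Tape       
Sports: Mat        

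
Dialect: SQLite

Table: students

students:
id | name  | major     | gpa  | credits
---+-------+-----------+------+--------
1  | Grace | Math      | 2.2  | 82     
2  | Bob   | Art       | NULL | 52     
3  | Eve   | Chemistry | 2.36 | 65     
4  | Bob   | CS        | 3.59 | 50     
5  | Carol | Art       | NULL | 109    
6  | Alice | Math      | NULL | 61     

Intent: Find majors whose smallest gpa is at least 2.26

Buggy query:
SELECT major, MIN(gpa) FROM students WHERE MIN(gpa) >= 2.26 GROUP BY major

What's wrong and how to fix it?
Bug: Aggregates like MIN are computed per group after WHERE runs

Fix: Use HAVING for the per-group MIN condition

Corrected query:
SELECT major, MIN(gpa) FROM students GROUP BY major HAVING MIN(gpa) >= 2.26

Result:
major     | MIN(gpa)
----------+---------
CS        | 3.59    
Chemistry | 2.36    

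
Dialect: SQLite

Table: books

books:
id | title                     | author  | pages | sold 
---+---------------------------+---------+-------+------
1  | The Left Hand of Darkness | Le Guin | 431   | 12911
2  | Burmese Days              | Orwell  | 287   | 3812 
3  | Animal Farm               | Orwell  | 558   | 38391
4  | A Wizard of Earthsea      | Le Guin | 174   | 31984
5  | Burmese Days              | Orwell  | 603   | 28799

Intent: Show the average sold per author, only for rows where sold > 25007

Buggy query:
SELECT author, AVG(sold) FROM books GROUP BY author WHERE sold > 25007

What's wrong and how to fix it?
Bug: Row-level WHERE must come before GROUP BY in the clause order

Fix: Move the WHERE clause before GROUP BY

Corrected query:
SELECT author, AVG(sold) FROM books WHERE sold > 25007 GROUP BY author

Result:
author  | AVG(sold)
--------+----------
Le Guin | 31984    
Orwell  | 33595    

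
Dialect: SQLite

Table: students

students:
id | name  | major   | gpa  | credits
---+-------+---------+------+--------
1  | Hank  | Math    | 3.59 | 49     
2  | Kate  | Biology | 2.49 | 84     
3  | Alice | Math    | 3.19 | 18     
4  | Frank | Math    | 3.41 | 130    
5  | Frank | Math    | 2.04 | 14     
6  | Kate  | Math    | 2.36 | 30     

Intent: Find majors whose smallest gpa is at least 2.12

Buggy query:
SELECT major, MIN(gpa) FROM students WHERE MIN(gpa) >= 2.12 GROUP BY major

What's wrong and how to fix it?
Bug: MIN() in WHERE is a misuse of aggregate

Fix: Use HAVING for the per-group MIN condition

Corrected query:
SELECT major, MIN(gpa) FROM students GROUP BY major HAVING MIN(gpa) >= 2.12

Result:
major   | MIN(gpa)
--------+---------
Biology | 2.49    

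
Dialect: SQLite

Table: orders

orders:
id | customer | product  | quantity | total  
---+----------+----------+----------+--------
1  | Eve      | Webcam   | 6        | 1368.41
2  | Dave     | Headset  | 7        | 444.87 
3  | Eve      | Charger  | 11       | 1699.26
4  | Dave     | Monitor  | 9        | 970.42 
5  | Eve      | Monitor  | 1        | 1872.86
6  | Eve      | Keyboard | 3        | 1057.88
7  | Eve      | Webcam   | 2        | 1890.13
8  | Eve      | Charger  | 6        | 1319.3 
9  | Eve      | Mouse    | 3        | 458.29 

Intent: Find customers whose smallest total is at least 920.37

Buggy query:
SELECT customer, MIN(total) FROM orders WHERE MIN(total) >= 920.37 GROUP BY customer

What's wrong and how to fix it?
Bug: Aggregates like MIN are computed per group after WHERE runs

Fix: Replace WHERE with HAVING after the GROUP BY

Corrected query:
SELECT customer, MIN(total) FROM orders GROUP BY customer HAVING MIN(total) >= 920.37

Result:
(no rows)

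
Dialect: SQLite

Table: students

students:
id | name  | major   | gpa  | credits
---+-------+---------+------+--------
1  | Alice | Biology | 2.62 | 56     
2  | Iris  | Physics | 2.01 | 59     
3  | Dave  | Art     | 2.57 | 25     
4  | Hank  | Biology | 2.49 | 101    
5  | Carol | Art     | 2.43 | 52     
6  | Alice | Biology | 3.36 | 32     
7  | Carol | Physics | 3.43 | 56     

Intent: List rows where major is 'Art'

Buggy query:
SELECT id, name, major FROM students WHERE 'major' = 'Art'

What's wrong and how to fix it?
Bug: Single quotes denote string literals in SQL; the column name is being compared as a constant string

Fix: Remove the quotes around the column name (or use double quotes for an identifier)

Corrected query:
SELECT id, name, major FROM students WHERE major = 'Art'

Result:
id | name  | major
---+-------+------
3  | Dave  | Art  
5  | Carol | Art  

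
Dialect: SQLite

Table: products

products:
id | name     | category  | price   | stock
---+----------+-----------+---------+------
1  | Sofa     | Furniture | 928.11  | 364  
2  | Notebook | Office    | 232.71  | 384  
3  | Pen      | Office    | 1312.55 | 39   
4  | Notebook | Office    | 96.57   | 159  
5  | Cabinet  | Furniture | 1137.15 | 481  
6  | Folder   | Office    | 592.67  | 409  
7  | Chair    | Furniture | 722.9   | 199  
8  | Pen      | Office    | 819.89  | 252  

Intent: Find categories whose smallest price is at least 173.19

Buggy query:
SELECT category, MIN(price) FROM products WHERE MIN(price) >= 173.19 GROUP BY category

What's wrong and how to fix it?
Bug: MIN() in WHERE is a misuse of aggregate

Fix: Replace WHERE with HAVING after the GROUP BY

Corrected query:
SELECT category, MIN(price) FROM products GROUP BY category HAVING MIN(price) >= 173.19

Result:
category  | MIN(price)
----------+-----------
Furniture | 722.9     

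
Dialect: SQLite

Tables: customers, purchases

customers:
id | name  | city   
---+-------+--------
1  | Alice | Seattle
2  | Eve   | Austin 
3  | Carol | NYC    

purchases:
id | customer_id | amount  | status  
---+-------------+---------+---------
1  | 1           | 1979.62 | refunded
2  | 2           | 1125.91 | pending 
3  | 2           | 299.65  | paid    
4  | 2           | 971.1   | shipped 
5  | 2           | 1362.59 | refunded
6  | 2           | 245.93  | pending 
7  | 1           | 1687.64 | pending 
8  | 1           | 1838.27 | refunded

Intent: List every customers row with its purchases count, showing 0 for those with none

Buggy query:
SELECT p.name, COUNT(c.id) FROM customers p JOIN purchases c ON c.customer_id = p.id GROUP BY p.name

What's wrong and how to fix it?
Bug: INNER JOIN drops customers rows that have no matching purchases rows

Fix: Switch to LEFT JOIN to retain unmatched parent rows

Corrected query:
SELECT p.name, COUNT(c.id) FROM customers p LEFT JOIN purchases c ON c.customer_id = p.id GROUP BY p.name

Result:
name  | COUNT(c.id)
------+------------
Alice | 3          
Carol | 0          
Eve   | 5          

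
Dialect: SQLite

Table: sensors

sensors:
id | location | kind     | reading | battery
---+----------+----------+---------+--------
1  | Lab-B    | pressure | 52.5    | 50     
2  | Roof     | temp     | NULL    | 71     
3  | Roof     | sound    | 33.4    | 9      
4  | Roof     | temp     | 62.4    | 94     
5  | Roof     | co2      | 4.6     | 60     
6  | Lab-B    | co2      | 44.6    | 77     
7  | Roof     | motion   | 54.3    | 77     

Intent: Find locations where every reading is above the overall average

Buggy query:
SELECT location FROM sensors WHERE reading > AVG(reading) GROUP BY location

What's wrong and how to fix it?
Bug: WHERE evaluates per row before aggregation, so AVG() is unavailable

Fix: Use a subquery for AVG and a HAVING MIN(...) filter so the condition holds for every row in the group

Corrected query:
SELECT location FROM sensors GROUP BY location HAVING MIN(reading) > (SELECT AVG(reading) FROM sensors)

Result:
location
--------
Lab-B   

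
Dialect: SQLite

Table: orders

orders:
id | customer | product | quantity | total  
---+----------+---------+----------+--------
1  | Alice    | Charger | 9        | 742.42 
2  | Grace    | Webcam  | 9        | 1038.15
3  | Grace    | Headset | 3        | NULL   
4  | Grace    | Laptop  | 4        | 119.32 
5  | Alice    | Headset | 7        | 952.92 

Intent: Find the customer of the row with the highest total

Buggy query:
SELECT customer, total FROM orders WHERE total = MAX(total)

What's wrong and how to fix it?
Bug: WHERE is evaluated per row; an aggregate over the whole table isn't defined there

Fix: Wrap MAX in a scalar subquery so WHERE compares against a single value

Corrected query:
SELECT customer, total FROM orders WHERE total = (SELECT MAX(total) FROM orders)

Result:
customer | total  
---------+--------
Grace    | 1038.15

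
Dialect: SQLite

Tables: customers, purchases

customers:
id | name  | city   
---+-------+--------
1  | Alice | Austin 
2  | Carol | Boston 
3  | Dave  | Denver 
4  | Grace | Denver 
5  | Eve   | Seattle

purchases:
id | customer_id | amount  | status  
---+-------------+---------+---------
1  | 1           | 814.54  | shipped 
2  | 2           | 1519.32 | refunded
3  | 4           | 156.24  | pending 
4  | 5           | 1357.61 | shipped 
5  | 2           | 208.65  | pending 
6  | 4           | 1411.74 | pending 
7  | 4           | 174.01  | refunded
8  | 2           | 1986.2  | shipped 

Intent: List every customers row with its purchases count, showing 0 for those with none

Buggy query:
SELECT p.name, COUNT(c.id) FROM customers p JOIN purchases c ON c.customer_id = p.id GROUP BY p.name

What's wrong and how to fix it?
Bug: INNER JOIN drops customers rows that have no matching purchases rows

Fix: Switch to LEFT JOIN to retain unmatched parent rows

Corrected query:
SELECT p.name, COUNT(c.id) FROM customers p LEFT JOIN purchases c ON c.customer_id = p.id GROUP BY p.name

Result:
name  | COUNT(c.id)
------+------------
Alice | 1          
Carol | 3          
Dave  | 0          
Eve   | 1          
Grace | 3          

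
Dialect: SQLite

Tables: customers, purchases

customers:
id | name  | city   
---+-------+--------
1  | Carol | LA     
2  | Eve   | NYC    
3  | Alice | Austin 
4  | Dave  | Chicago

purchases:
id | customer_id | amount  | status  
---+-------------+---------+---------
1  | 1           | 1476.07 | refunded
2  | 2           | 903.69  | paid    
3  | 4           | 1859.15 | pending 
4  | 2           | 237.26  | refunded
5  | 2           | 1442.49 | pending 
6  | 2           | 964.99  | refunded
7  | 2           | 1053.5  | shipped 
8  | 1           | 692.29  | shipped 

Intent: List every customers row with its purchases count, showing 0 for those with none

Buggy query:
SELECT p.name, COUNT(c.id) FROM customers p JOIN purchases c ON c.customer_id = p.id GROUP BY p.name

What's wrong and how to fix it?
Bug: INNER JOIN drops customers rows that have no matching purchases rows

Fix: Switch to LEFT JOIN to retain unmatched parent rows

Corrected query:
SELECT p.name, COUNT(c.id) FROM customers p LEFT JOIN purchases c ON c.customer_id = p.id GROUP BY p.name

Result:
name  | COUNT(c.id)
------+------------
Alice | 0          
Carol | 2          
Dave  | 1          
Eve   | 5          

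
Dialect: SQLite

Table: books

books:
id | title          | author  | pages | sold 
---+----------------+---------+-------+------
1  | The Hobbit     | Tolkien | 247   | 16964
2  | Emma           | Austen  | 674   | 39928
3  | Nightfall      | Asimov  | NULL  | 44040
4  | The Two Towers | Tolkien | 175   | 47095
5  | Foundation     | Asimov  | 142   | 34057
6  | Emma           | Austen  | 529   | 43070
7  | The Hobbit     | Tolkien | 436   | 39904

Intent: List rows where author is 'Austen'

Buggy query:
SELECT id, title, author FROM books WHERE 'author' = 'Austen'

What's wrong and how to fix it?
Bug: 'author' in single quotes is a string literal, not the column; the comparison is literal-vs-literal and never true

Fix: Reference the column as author without single quotes

Corrected query:
SELECT id, title, author FROM books WHERE author = 'Austen'

Result:
id | title | author
---+-------+-------
2  | Emma  | Austen
6  | Emma  | Austen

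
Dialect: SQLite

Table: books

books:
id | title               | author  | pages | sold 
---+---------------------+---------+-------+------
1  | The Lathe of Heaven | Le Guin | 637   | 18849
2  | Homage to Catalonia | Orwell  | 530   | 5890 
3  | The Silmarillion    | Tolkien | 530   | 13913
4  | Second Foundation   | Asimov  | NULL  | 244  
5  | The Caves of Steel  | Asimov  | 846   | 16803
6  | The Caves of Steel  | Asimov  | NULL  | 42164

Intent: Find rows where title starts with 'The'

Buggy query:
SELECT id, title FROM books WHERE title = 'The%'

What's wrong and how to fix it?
Bug: Wildcards only work with LIKE; '=' treats '%' as a literal character

Fix: Use LIKE for wildcard pattern matching

Corrected query:
SELECT id, title FROM books WHERE title LIKE 'The%'

Result:
id | title              
---+--------------------
1  | The Lathe of Heaven
3  | The Silmarillion   
5  | The Caves of Steel 
6  | The Caves of Steel 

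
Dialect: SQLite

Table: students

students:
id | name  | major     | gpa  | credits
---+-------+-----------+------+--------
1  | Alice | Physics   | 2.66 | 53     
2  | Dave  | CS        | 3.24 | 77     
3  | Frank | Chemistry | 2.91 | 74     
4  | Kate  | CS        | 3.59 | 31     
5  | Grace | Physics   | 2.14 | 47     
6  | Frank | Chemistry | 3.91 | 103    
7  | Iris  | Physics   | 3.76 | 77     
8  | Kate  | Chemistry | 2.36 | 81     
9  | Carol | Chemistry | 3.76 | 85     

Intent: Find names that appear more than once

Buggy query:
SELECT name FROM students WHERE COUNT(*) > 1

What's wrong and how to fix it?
Bug: WHERE can't reference COUNT(*); aggregates are computed after WHERE

Fix: GROUP BY name, then filter groups with HAVING COUNT(*) > 1

Corrected query:
SELECT name FROM students GROUP BY name HAVING COUNT(*) > 1

Result:
name 
-----
Frank
Kate 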